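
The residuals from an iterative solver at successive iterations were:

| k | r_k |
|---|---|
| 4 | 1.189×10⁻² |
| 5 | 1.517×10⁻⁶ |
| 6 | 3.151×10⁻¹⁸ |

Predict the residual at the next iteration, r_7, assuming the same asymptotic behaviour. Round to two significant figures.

2.8e-53

First estimate the order: p ≈ ln(r_6/r_5) / ln(r_5/r_4) = ln(3.151×10⁻¹⁸/1.517×10⁻⁶)/ln(1.517×10⁻⁶/1.189×10⁻²) = ln(2.07713e-12)/ln(0.000127586) ≈ 3.0000.
Then r_7 ≈ r_6·(r_6/r_5)^p = 3.151×10⁻¹⁸·(2.07713e-12)^3.0000 = 3.151×10⁻¹⁸·8.96171e-36 ≈ 2.824e-53.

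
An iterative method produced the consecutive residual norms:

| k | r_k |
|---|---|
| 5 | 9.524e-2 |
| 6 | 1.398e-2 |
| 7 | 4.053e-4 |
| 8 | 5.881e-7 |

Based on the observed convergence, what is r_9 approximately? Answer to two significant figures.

3.4e-12

First estimate the order: p ≈ ln(r_8/r_7) / ln(r_7/r_6) = ln(5.881e-7/4.053e-4)/ln(4.053e-4/1.398e-2) = ln(0.00145102)/ln(0.0289914) ≈ 1.8458.
Then r_9 ≈ r_8·(r_8/r_7)^p = 5.881e-7·(0.00145102)^1.8458 = 5.881e-7·5.76789e-06 ≈ 3.392e-12.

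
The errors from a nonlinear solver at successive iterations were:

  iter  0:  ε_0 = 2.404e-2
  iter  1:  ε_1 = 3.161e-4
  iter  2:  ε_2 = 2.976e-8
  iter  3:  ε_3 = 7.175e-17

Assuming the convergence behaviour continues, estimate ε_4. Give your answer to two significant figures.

2.6e-35

First estimate the order: p ≈ ln(ε_3/ε_2) / ln(ε_2/ε_1) = ln(7.175e-17/2.976e-8)/ln(2.976e-8/3.161e-4) = ln(2.41095e-09)/ln(9.41474e-05) ≈ 2.1404.
Then ε_4 ≈ ε_3·(ε_3/ε_2)^p = 7.175e-17·(2.41095e-09)^2.1404 = 7.175e-17·3.58456e-19 ≈ 2.572e-35.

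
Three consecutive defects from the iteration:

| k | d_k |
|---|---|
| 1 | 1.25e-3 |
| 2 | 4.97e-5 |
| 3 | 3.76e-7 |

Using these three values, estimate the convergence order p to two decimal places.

1.51

p ≈ ln(d_3/d_2) / ln(d_2/d_1)
  = ln(3.76e-7/4.97e-5) / ln(4.97e-5/1.25e-3)
  = ln(0.00756539) / ln(0.03976)
  = -4.88417 / -3.22489 ≈ 1.51452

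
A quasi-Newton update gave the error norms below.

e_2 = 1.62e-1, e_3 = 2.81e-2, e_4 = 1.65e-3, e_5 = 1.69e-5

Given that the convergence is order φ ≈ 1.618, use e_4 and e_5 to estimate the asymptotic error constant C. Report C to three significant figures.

0.537

C ≈ e_5 / e_4^1.618
  = 1.69e-5 / (1.65e-3)^1.618
  = 1.69e-5 / 3.14694e-05 ≈ 0.53703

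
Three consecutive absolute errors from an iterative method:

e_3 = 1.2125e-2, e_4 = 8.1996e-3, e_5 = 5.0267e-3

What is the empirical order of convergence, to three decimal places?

p ≈ ln(e_5/e_4) / ln(e_4/e_3)
  = ln(5.0267e-3/8.1996e-3) / ln(8.1996e-3/1.2125e-2)
  = ln(0.613042) / ln(0.676256)
  = -0.489322 / -0.391184 ≈ 1.250874

1.251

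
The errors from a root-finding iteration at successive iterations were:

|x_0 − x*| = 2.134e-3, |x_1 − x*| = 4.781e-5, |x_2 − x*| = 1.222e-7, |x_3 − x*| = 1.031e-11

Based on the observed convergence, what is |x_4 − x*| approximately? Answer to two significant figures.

First estimate the order: p ≈ ln(|x_3 − x*|/|x_2 − x*|) / ln(|x_2 − x*|/|x_1 − x*|) = ln(1.031e-11/1.222e-7)/ln(1.222e-7/4.781e-5) = ln(8.43699e-05)/ln(0.00255595) ≈ 1.5714.
Then |x_4 − x*| ≈ |x_3 − x*|·(|x_3 − x*|/|x_2 − x*|)^p = 1.031e-11·(8.43699e-05)^1.5714 = 1.031e-11·3.96653e-07 ≈ 4.089e-18.

4.1e-18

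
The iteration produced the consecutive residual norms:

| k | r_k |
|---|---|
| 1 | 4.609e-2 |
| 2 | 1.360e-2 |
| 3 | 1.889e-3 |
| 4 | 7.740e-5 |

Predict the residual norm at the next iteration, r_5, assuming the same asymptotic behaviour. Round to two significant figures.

4.4e-7

First estimate the order: p ≈ ln(r_4/r_3) / ln(r_3/r_2) = ln(7.740e-5/1.889e-3)/ln(1.889e-3/1.360e-2) = ln(0.0409741)/ln(0.138897) ≈ 1.6184.
Then r_5 ≈ r_4·(r_4/r_3)^p = 7.740e-5·(0.0409741)^1.6184 = 7.740e-5·0.00568179 ≈ 4.398e-07.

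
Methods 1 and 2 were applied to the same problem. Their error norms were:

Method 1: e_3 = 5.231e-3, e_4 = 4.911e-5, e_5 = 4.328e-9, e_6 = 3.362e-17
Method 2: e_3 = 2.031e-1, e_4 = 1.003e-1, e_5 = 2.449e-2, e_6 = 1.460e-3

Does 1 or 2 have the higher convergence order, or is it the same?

same

Method 1: p ≈ ln(3.362e-17/4.328e-9)/ln(4.328e-9/4.911e-5) ≈ 2.00.
Method 2: p ≈ ln(1.460e-3/2.449e-2)/ln(2.449e-2/1.003e-1) ≈ 2.00.
Both orders ≈ 2.0 — effectively the same.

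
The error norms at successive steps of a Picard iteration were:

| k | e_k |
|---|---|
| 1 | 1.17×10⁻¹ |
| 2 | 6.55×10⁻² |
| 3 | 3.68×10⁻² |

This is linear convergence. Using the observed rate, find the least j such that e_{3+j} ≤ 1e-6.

Rate ρ ≈ e_3/e_2 = 3.68×10⁻²/6.55×10⁻² = 0.5618.
After j more steps, e_{3+j} ≈ 3.68×10⁻²·ρ^j; need ρ^j ≤ 1e-6/3.68×10⁻² = 2.71739e-05.
j ≥ ln(2.71739e-05)/ln(0.5618) = -10.5133/-0.57661 = 18.233.
So 19 more iterations are needed.

19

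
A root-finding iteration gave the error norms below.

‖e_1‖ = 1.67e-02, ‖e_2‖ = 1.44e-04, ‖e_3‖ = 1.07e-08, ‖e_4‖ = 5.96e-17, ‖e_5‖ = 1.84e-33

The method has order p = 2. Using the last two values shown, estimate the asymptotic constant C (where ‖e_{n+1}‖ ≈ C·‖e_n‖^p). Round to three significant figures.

0.518

C ≈ ‖e_5‖ / ‖e_4‖^2
  = 1.84e-33 / (5.96e-17)^2
  = 1.84e-33 / 3.55216e-33 ≈ 0.51799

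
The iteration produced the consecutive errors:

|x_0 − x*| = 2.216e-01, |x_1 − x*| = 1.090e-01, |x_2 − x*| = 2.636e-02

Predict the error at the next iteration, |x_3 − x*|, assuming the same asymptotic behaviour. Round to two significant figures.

First estimate the order: p ≈ ln(|x_2 − x*|/|x_1 − x*|) / ln(|x_1 − x*|/|x_0 − x*|) = ln(2.636e-02/1.090e-01)/ln(1.090e-01/2.216e-01) = ln(0.241835)/ln(0.491877) ≈ 2.0006.
Then |x_3 − x*| ≈ |x_2 − x*|·(|x_2 − x*|/|x_1 − x*|)^p = 2.636e-02·(0.241835)^2.0006 = 2.636e-02·0.0584344 ≈ 0.00154.

1.5e-3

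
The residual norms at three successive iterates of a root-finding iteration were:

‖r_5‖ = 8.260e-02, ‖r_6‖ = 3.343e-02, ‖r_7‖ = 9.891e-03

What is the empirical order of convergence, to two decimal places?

p ≈ ln(‖r_7‖/‖r_6‖) / ln(‖r_6‖/‖r_5‖)
  = ln(9.891e-03/3.343e-02) / ln(3.343e-02/8.260e-02)
  = ln(0.295872) / ln(0.404722)
  = -1.21783 / -0.90455 ≈ 1.34634

1.35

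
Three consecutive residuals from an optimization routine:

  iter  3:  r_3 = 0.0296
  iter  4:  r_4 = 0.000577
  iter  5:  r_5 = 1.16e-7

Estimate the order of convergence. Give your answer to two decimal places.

2.16

p ≈ ln(r_5/r_4) / ln(r_4/r_3)
  = ln(1.16e-7/0.000577) / ln(0.000577/0.0296)
  = ln(0.00020104) / ln(0.0194932)
  = -8.51201 / -3.93769 ≈ 2.16168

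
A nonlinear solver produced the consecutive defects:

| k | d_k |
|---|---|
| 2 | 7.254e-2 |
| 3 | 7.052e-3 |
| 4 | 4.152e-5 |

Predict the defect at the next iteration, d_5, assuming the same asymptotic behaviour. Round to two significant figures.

First estimate the order: p ≈ ln(d_4/d_3) / ln(d_3/d_2) = ln(4.152e-5/7.052e-3)/ln(7.052e-3/7.254e-2) = ln(0.00588769)/ln(0.0972153) ≈ 2.2030.
Then d_5 ≈ d_4·(d_4/d_3)^p = 4.152e-5·(0.00588769)^2.2030 = 4.152e-5·1.22233e-05 ≈ 5.075e-10.

5.1e-10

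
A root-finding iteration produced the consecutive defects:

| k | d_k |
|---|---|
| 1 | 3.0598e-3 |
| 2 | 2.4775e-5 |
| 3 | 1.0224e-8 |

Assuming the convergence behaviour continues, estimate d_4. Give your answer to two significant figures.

First estimate the order: p ≈ ln(d_3/d_2) / ln(d_2/d_1) = ln(1.0224e-8/2.4775e-5)/ln(2.4775e-5/3.0598e-3) = ln(0.000412674)/ln(0.00809693) ≈ 1.6180.
Then d_4 ≈ d_3·(d_3/d_2)^p = 1.0224e-8·(0.000412674)^1.6180 = 1.0224e-8·3.34235e-06 ≈ 3.417e-14.

3.4e-14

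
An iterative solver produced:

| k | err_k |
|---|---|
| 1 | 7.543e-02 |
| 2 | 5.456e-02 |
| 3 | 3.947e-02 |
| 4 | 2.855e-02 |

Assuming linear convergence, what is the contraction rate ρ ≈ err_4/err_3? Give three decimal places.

ρ ≈ err_4/err_3 = 2.855e-02/3.947e-02 = 0.72333

0.723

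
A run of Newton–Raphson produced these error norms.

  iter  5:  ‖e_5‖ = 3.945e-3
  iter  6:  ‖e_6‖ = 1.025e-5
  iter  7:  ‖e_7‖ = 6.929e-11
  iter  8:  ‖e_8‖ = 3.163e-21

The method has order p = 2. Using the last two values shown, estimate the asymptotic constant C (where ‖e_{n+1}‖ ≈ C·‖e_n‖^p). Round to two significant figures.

0.66

C ≈ ‖e_8‖ / ‖e_7‖^2
  = 3.163e-21 / (6.929e-11)^2
  = 3.163e-21 / 4.8011e-21 ≈ 0.65881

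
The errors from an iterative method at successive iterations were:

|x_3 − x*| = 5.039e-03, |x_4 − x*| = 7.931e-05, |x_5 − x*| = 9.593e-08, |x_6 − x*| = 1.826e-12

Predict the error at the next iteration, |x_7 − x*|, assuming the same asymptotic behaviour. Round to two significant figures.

First estimate the order: p ≈ ln(|x_6 − x*|/|x_5 − x*|) / ln(|x_5 − x*|/|x_4 − x*|) = ln(1.826e-12/9.593e-08)/ln(9.593e-08/7.931e-05) = ln(1.90347e-05)/ln(0.00120956) ≈ 1.6180.
Then |x_7 − x*| ≈ |x_6 − x*|·(|x_6 − x*|/|x_5 − x*|)^p = 1.826e-12·(1.90347e-05)^1.6180 = 1.826e-12·2.30306e-08 ≈ 4.205e-20.

4.2e-20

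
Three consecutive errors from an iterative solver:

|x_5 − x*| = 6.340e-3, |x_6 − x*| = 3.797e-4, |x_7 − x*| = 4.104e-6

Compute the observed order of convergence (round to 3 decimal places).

p ≈ ln(|x_7 − x*|/|x_6 − x*|) / ln(|x_6 − x*|/|x_5 − x*|)
  = ln(4.104e-6/3.797e-4) / ln(3.797e-4/6.340e-3)
  = ln(0.0108085) / ln(0.0598896)
  = -4.527422 / -2.815252 ≈ 1.608176

1.608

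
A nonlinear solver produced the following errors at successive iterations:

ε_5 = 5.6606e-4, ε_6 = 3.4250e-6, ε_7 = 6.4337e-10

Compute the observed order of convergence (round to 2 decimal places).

p ≈ ln(ε_7/ε_6) / ln(ε_6/ε_5)
  = ln(6.4337e-10/3.4250e-6) / ln(3.4250e-6/5.6606e-4)
  = ln(0.000187845) / ln(0.0060506)
  = -8.57989 / -5.10760 ≈ 1.67983

1.68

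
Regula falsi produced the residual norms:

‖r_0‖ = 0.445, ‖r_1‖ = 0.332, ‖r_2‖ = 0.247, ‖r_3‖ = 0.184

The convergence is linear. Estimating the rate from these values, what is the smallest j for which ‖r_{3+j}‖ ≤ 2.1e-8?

Rate ρ ≈ ‖r_3‖/‖r_2‖ = 0.184/0.247 = 0.7449.
After j more steps, ‖r_{3+j}‖ ≈ 0.184·ρ^j; need ρ^j ≤ 2.1e-8/0.184 = 1.1413e-07.
j ≥ ln(1.1413e-07)/ln(0.7449) = -15.9859/-0.29451 = 54.280.
So 55 more iterations are needed.

55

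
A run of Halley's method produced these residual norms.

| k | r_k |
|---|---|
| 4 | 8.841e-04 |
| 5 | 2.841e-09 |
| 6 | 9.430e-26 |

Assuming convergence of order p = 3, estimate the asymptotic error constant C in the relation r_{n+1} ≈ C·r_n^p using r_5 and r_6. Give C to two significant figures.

4.1

C ≈ r_6 / r_5^3
  = 9.430e-26 / (2.841e-09)^3
  = 9.430e-26 / 2.29305e-26 ≈ 4.1124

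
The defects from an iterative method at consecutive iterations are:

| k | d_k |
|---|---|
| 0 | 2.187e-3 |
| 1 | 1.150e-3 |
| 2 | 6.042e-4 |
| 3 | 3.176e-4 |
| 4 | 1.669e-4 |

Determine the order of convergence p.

1

Consecutive ratios: d_4/d_3 = 1.669e-4/3.176e-4 = 0.525504, d_3/d_2 = 3.176e-4/6.042e-4 = 0.525654.
p ≈ ln(0.525504)/ln(0.525654) = -0.6434/-0.6431 ≈ 1.00.
So the convergence is linear (order 1).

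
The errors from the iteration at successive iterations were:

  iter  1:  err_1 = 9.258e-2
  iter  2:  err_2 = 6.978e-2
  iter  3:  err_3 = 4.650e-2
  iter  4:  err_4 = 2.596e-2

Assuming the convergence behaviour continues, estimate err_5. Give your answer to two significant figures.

First estimate the order: p ≈ ln(err_4/err_3) / ln(err_3/err_2) = ln(2.596e-2/4.650e-2)/ln(4.650e-2/6.978e-2) = ln(0.55828)/ln(0.66638) ≈ 1.4361.
Then err_5 ≈ err_4·(err_4/err_3)^p = 2.596e-2·(0.55828)^1.4361 = 2.596e-2·0.432966 ≈ 0.01124.

1.1e-2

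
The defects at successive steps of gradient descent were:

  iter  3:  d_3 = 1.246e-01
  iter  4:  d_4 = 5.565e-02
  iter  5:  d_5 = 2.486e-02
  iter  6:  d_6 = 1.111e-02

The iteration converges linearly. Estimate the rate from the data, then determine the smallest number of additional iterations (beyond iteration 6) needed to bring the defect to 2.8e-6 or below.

11

Rate ρ ≈ d_6/d_5 = 1.111e-02/2.486e-02 = 0.4469.
After j more steps, d_{6+j} ≈ 1.111e-02·ρ^j; need ρ^j ≤ 2.8e-6/1.111e-02 = 0.000252025.
j ≥ ln(0.000252025)/ln(0.4469) = -8.2860/-0.80542 = 10.288.
So 11 more iterations are needed.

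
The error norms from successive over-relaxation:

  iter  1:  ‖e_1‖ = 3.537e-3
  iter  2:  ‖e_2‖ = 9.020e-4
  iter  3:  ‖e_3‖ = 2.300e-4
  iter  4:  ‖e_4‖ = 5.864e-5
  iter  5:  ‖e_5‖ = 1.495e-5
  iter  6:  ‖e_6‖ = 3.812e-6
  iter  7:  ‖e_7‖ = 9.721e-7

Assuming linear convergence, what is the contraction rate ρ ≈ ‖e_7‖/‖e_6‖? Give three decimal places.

ρ ≈ ‖e_7‖/‖e_6‖ = 9.721e-7/3.812e-6 = 0.25501

0.255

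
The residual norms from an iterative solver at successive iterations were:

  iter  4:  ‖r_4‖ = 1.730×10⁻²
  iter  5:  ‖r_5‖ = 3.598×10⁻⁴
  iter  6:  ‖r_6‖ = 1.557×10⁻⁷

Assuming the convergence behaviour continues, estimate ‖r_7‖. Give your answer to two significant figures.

2.9e-14

First estimate the order: p ≈ ln(‖r_6‖/‖r_5‖) / ln(‖r_5‖/‖r_4‖) = ln(1.557×10⁻⁷/3.598×10⁻⁴)/ln(3.598×10⁻⁴/1.730×10⁻²) = ln(0.00043274)/ln(0.0207977) ≈ 1.9999.
Then ‖r_7‖ ≈ ‖r_6‖·(‖r_6‖/‖r_5‖)^p = 1.557×10⁻⁷·(0.00043274)^1.9999 = 1.557×10⁻⁷·1.87409e-07 ≈ 2.918e-14.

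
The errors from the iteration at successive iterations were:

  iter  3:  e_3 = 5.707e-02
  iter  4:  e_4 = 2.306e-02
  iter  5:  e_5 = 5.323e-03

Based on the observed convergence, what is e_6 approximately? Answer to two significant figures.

5.0e-4

First estimate the order: p ≈ ln(e_5/e_4) / ln(e_4/e_3) = ln(5.323e-03/2.306e-02)/ln(2.306e-02/5.707e-02) = ln(0.230833)/ln(0.404065) ≈ 1.6178.
Then e_6 ≈ e_5·(e_5/e_4)^p = 5.323e-03·(0.230833)^1.6178 = 5.323e-03·0.0933133 ≈ 0.0004967.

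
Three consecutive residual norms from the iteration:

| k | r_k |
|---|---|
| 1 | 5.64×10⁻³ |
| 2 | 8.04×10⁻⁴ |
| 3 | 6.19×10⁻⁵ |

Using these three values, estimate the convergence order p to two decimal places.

p ≈ ln(r_3/r_2) / ln(r_2/r_1)
  = ln(6.19×10⁻⁵/8.04×10⁻⁴) / ln(8.04×10⁻⁴/5.64×10⁻³)
  = ln(0.07699) / ln(0.142553)
  = -2.56408 / -1.94804 ≈ 1.31624

1.32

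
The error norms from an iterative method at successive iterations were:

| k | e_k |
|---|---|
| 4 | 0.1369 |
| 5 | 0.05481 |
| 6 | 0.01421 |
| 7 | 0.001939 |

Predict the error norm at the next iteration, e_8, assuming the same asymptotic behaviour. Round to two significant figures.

1.0e-4

First estimate the order: p ≈ ln(e_7/e_6) / ln(e_6/e_5) = ln(0.001939/0.01421)/ln(0.01421/0.05481) = ln(0.136453)/ln(0.259259) ≈ 1.4755.
Then e_8 ≈ e_7·(e_7/e_6)^p = 0.001939·(0.136453)^1.4755 = 0.001939·0.0529258 ≈ 0.0001026.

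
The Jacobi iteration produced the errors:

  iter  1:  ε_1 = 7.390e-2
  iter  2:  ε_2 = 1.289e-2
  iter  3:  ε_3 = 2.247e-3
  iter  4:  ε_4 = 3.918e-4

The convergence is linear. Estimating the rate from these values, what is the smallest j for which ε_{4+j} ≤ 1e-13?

13

Rate ρ ≈ ε_4/ε_3 = 3.918e-4/2.247e-3 = 0.1744.
After j more steps, ε_{4+j} ≈ 3.918e-4·ρ^j; need ρ^j ≤ 1e-13/3.918e-4 = 2.55232e-10.
j ≥ ln(2.55232e-10)/ln(0.1744) = -22.0888/-1.74640 = 12.648.
So 13 more iterations are needed.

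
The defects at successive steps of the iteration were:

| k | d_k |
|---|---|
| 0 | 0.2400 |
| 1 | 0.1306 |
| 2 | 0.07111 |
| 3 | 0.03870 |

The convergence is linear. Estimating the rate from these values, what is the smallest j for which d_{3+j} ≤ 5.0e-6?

Rate ρ ≈ d_3/d_2 = 0.03870/0.07111 = 0.5442.
After j more steps, d_{3+j} ≈ 0.03870·ρ^j; need ρ^j ≤ 5.0e-6/0.03870 = 0.000129199.
j ≥ ln(0.000129199)/ln(0.5442) = -8.9542/-0.60844 = 14.717.
So 15 more iterations are needed.

15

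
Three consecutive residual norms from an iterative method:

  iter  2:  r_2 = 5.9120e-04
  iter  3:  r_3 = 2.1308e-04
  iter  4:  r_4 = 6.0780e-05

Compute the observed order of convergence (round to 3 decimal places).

p ≈ ln(r_4/r_3) / ln(r_3/r_2)
  = ln(6.0780e-05/2.1308e-04) / ln(2.1308e-04/5.9120e-04)
  = ln(0.285245) / ln(0.360419)
  = -1.254407 / -1.020488 ≈ 1.229223

1.229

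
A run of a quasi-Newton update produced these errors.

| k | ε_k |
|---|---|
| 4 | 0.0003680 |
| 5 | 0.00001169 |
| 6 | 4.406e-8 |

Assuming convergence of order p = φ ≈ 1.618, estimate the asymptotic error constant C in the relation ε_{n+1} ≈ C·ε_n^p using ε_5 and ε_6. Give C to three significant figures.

4.21

C ≈ ε_6 / ε_5^1.618
  = 4.406e-8 / (0.00001169)^1.618
  = 4.406e-8 / 1.04646e-08 ≈ 4.2104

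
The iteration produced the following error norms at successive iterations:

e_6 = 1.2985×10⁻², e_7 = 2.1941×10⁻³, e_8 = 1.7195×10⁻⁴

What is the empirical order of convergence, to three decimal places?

p ≈ ln(e_8/e_7) / ln(e_7/e_6)
  = ln(1.7195×10⁻⁴/2.1941×10⁻³) / ln(2.1941×10⁻³/1.2985×10⁻²)
  = ln(0.0783693) / ln(0.168972)
  = -2.546323 / -1.778022 ≈ 1.432110

1.432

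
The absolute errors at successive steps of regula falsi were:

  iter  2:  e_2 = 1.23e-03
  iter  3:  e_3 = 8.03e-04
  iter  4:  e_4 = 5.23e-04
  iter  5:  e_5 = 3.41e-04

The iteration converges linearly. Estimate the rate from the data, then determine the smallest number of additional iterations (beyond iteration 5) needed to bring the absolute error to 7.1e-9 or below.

Rate ρ ≈ e_5/e_4 = 3.41e-04/5.23e-04 = 0.6520.
After j more steps, e_{5+j} ≈ 3.41e-04·ρ^j; need ρ^j ≤ 7.1e-9/3.41e-04 = 2.08211e-05.
j ≥ ln(2.08211e-05)/ln(0.6520) = -10.7795/-0.42771 = 25.203.
So 26 more iterations are needed.

26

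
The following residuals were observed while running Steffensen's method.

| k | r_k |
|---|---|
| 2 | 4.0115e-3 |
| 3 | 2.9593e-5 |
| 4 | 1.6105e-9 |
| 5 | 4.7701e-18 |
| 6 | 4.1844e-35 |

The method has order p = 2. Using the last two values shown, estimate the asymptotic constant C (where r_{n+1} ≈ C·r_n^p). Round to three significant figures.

C ≈ r_6 / r_5^2
  = 4.1844e-35 / (4.7701e-18)^2
  = 4.1844e-35 / 2.27539e-35 ≈ 1.839

1.84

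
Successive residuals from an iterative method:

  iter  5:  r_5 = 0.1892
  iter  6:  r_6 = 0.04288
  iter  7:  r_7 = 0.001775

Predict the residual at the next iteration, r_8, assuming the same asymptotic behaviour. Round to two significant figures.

First estimate the order: p ≈ ln(r_7/r_6) / ln(r_6/r_5) = ln(0.001775/0.04288)/ln(0.04288/0.1892) = ln(0.0413946)/ln(0.226638) ≈ 2.1454.
Then r_8 ≈ r_7·(r_7/r_6)^p = 0.001775·(0.0413946)^2.1454 = 0.001775·0.00107843 ≈ 1.914e-06.

1.9e-6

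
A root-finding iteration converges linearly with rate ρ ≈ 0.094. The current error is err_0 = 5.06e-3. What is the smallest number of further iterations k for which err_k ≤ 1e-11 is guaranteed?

9

After k steps, err_k ≈ 5.06e-3·0.094^k.
Need 0.094^k ≤ 1e-11/5.06e-3 = 1.97628e-09.
k ≥ ln(1.97628e-09)/ln(0.094) = -20.0420/-2.36446 = 8.476.
Smallest integer k = 9.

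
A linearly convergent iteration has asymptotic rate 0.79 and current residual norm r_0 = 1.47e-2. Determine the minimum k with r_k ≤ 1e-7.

51

After k steps, r_k ≈ 1.47e-2·0.79^k.
Need 0.79^k ≤ 1e-7/1.47e-2 = 6.80272e-06.
k ≥ ln(6.80272e-06)/ln(0.79) = -11.8982/-0.23572 = 50.476.
Smallest integer k = 51.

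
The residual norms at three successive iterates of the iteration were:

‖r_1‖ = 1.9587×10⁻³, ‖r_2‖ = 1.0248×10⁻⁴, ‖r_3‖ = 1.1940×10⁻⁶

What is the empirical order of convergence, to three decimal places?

1.509

p ≈ ln(‖r_3‖/‖r_2‖) / ln(‖r_2‖/‖r_1‖)
  = ln(1.1940×10⁻⁶/1.0248×10⁻⁴) / ln(1.0248×10⁻⁴/1.9587×10⁻³)
  = ln(0.0116511) / ln(0.0523204)
  = -4.452355 / -2.950369 ≈ 1.509084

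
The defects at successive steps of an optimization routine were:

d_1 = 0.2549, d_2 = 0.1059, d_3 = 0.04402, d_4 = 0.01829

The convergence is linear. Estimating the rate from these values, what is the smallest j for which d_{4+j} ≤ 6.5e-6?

Rate ρ ≈ d_4/d_3 = 0.01829/0.04402 = 0.4155.
After j more steps, d_{4+j} ≈ 0.01829·ρ^j; need ρ^j ≤ 6.5e-6/0.01829 = 0.000355385.
j ≥ ln(0.000355385)/ln(0.4155) = -7.9423/-0.87827 = 9.043.
So 10 more iterations are needed.

10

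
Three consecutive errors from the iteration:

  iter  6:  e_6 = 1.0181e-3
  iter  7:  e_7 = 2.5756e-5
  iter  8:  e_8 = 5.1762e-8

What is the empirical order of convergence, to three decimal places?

1.689

p ≈ ln(e_8/e_7) / ln(e_7/e_6)
  = ln(5.1762e-8/2.5756e-5) / ln(2.5756e-5/1.0181e-3)
  = ln(0.00200971) / ln(0.0252981)
  = -6.209765 / -3.677026 ≈ 1.688801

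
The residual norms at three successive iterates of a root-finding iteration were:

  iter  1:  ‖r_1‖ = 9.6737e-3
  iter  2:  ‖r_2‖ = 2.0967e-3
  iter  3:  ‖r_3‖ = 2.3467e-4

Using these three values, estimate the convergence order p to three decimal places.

p ≈ ln(‖r_3‖/‖r_2‖) / ln(‖r_2‖/‖r_1‖)
  = ln(2.3467e-4/2.0967e-3) / ln(2.0967e-3/9.6737e-3)
  = ln(0.111923) / ln(0.216742)
  = -2.189944 / -1.529048 ≈ 1.432227

1.432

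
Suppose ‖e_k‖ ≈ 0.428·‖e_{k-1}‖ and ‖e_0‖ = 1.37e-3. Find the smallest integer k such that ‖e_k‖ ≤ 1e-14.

After k steps, ‖e_k‖ ≈ 1.37e-3·0.428^k.
Need 0.428^k ≤ 1e-14/1.37e-3 = 7.29927e-12.
k ≥ ln(7.29927e-12)/ln(0.428) = -25.6432/-0.84863 = 30.217.
Smallest integer k = 31.

31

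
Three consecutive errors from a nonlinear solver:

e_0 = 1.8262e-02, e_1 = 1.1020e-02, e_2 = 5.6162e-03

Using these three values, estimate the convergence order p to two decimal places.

1.33

p ≈ ln(e_2/e_1) / ln(e_1/e_0)
  = ln(5.6162e-03/1.1020e-02) / ln(1.1020e-02/1.8262e-02)
  = ln(0.509637) / ln(0.603439)
  = -0.67406 / -0.50511 ≈ 1.33448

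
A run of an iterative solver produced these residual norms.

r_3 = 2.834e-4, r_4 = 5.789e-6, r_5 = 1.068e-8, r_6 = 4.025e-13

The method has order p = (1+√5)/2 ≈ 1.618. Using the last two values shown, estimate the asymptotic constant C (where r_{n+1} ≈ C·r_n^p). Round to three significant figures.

3.18

C ≈ r_6 / r_5^1.618
  = 4.025e-13 / (1.068e-8)^1.618
  = 4.025e-13 / 1.2654e-13 ≈ 3.1808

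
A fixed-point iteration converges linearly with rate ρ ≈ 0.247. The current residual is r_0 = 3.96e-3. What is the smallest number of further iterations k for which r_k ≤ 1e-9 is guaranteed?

After k steps, r_k ≈ 3.96e-3·0.247^k.
Need 0.247^k ≤ 1e-9/3.96e-3 = 2.52525e-07.
k ≥ ln(2.52525e-07)/ln(0.247) = -15.1918/-1.39837 = 10.864.
Smallest integer k = 11.

11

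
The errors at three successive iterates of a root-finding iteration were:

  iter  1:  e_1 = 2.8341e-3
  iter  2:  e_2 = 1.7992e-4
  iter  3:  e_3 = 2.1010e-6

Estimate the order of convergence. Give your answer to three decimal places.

1.614

p ≈ ln(e_3/e_2) / ln(e_2/e_1)
  = ln(2.1010e-6/1.7992e-4) / ln(1.7992e-4/2.8341e-3)
  = ln(0.0116774) / ln(0.063484)
  = -4.450100 / -2.756967 ≈ 1.614129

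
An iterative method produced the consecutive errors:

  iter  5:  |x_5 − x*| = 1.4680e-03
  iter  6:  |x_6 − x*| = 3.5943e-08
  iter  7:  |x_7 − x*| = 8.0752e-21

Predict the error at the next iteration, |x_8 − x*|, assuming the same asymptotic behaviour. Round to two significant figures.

First estimate the order: p ≈ ln(|x_7 − x*|/|x_6 − x*|) / ln(|x_6 − x*|/|x_5 − x*|) = ln(8.0752e-21/3.5943e-08)/ln(3.5943e-08/1.4680e-03) = ln(2.24667e-13)/ln(2.44843e-05) ≈ 2.7430.
Then |x_8 − x*| ≈ |x_7 − x*|·(|x_7 − x*|/|x_6 − x*|)^p = 8.0752e-21·(2.24667e-13)^2.7430 = 8.0752e-21·2.01963e-35 ≈ 1.631e-55.

1.6e-55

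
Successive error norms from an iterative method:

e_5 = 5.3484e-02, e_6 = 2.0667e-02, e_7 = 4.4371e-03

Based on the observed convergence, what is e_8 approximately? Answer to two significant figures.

First estimate the order: p ≈ ln(e_7/e_6) / ln(e_6/e_5) = ln(4.4371e-03/2.0667e-02)/ln(2.0667e-02/5.3484e-02) = ln(0.214695)/ln(0.386415) ≈ 1.6181.
Then e_8 ≈ e_7·(e_7/e_6)^p = 4.4371e-03·(0.214695)^1.6181 = 4.4371e-03·0.0829509 ≈ 0.0003681.

3.7e-4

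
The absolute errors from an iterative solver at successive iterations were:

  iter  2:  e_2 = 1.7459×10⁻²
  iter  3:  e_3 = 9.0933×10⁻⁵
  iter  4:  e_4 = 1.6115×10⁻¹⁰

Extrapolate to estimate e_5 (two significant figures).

First estimate the order: p ≈ ln(e_4/e_3) / ln(e_3/e_2) = ln(1.6115×10⁻¹⁰/9.0933×10⁻⁵)/ln(9.0933×10⁻⁵/1.7459×10⁻²) = ln(1.77218e-06)/ln(0.00520837) ≈ 2.5189.
Then e_5 ≈ e_4·(e_4/e_3)^p = 1.6115×10⁻¹⁰·(1.77218e-06)^2.5189 = 1.6115×10⁻¹⁰·3.25512e-15 ≈ 5.246e-25.

5.2e-25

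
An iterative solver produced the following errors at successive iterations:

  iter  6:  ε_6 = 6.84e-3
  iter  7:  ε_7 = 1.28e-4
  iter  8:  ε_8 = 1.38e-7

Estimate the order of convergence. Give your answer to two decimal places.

p ≈ ln(ε_8/ε_7) / ln(ε_7/ε_6)
  = ln(1.38e-7/1.28e-4) / ln(1.28e-4/6.84e-3)
  = ln(0.00107813) / ln(0.0187135)
  = -6.83253 / -3.97851 ≈ 1.71736

1.72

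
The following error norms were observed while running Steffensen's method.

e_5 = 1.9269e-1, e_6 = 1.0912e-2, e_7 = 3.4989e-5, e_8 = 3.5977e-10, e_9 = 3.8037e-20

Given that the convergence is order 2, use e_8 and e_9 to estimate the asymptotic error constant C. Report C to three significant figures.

0.294

C ≈ e_9 / e_8^2
  = 3.8037e-20 / (3.5977e-10)^2
  = 3.8037e-20 / 1.29434e-19 ≈ 0.29387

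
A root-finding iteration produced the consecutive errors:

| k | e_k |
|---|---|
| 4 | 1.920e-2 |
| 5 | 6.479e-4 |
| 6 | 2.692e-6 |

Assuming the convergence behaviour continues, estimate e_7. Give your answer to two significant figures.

3.8e-10

First estimate the order: p ≈ ln(e_6/e_5) / ln(e_5/e_4) = ln(2.692e-6/6.479e-4)/ln(6.479e-4/1.920e-2) = ln(0.00415496)/ln(0.0337448) ≈ 1.6180.
Then e_7 ≈ e_6·(e_6/e_5)^p = 2.692e-6·(0.00415496)^1.6180 = 2.692e-6·0.00014023 ≈ 3.775e-10.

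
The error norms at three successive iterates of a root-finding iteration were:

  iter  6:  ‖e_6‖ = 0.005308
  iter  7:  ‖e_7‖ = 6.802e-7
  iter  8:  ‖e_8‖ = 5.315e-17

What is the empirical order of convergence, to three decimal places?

2.597

p ≈ ln(‖e_8‖/‖e_7‖) / ln(‖e_7‖/‖e_6‖)
  = ln(5.315e-17/6.802e-7) / ln(6.802e-7/0.005308)
  = ln(7.81388e-11) / ln(0.000128146)
  = -23.272534 / -8.962340 ≈ 2.596703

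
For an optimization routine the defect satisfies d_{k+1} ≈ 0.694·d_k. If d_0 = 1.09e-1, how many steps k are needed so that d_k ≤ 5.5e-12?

After k steps, d_k ≈ 1.09e-1·0.694^k.
Need 0.694^k ≤ 5.5e-12/1.09e-1 = 5.04587e-11.
k ≥ ln(5.04587e-11)/ln(0.694) = -23.7099/-0.36528 = 64.909.
Smallest integer k = 65.

65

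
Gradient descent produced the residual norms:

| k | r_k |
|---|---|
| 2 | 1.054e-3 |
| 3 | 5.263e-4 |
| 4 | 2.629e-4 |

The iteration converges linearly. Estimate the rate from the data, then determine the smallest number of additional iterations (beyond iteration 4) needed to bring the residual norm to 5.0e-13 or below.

Rate ρ ≈ r_4/r_3 = 2.629e-4/5.263e-4 = 0.4995.
After j more steps, r_{4+j} ≈ 2.629e-4·ρ^j; need ρ^j ≤ 5.0e-13/2.629e-4 = 1.90186e-09.
j ≥ ln(1.90186e-09)/ln(0.4995) = -20.0804/-0.69415 = 28.928.
So 29 more iterations are needed.

29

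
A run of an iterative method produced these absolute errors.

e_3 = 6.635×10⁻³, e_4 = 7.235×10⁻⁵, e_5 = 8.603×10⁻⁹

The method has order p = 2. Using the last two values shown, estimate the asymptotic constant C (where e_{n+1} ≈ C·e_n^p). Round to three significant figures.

1.64

C ≈ e_5 / e_4^2
  = 8.603×10⁻⁹ / (7.235×10⁻⁵)^2
  = 8.603×10⁻⁹ / 5.23452e-09 ≈ 1.6435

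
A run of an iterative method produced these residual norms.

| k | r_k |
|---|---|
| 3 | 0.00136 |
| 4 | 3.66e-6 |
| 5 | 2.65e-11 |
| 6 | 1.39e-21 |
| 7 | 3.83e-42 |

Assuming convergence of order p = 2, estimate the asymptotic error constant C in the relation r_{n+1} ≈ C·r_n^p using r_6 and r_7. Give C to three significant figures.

1.98

C ≈ r_7 / r_6^2
  = 3.83e-42 / (1.39e-21)^2
  = 3.83e-42 / 1.9321e-42 ≈ 1.9823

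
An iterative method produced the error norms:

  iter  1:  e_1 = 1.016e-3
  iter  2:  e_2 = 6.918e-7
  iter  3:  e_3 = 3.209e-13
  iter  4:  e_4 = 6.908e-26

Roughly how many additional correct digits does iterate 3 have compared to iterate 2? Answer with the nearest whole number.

Digits gained ≈ log₁₀(e_2/e_3) = log₁₀(6.918e-7/3.209e-13) = log₁₀(2.15581e+06) ≈ 6.334.

6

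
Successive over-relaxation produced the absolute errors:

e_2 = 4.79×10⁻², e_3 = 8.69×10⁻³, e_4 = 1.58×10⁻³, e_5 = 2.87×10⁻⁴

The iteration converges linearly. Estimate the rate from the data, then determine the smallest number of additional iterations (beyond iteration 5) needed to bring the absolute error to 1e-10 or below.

9

Rate ρ ≈ e_5/e_4 = 2.87×10⁻⁴/1.58×10⁻³ = 0.1816.
After j more steps, e_{5+j} ≈ 2.87×10⁻⁴·ρ^j; need ρ^j ≤ 1e-10/2.87×10⁻⁴ = 3.48432e-07.
j ≥ ln(3.48432e-07)/ln(0.1816) = -14.8698/-1.70595 = 8.716.
So 9 more iterations are needed.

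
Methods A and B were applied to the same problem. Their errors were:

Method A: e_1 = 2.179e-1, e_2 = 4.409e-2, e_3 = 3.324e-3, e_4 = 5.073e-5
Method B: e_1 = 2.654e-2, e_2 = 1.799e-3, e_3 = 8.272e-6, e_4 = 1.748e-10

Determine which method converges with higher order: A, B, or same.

Method A: p ≈ ln(5.073e-5/3.324e-3)/ln(3.324e-3/4.409e-2) ≈ 1.62.
Method B: p ≈ ln(1.748e-10/8.272e-6)/ln(8.272e-6/1.799e-3) ≈ 2.00.
Method B has the higher order (≈2.0 vs ≈1.6).

B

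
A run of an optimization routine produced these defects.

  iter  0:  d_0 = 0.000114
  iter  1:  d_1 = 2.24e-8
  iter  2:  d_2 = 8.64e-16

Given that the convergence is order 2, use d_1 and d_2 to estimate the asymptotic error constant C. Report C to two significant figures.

C ≈ d_2 / d_1^2
  = 8.64e-16 / (2.24e-8)^2
  = 8.64e-16 / 5.0176e-16 ≈ 1.7219

1.7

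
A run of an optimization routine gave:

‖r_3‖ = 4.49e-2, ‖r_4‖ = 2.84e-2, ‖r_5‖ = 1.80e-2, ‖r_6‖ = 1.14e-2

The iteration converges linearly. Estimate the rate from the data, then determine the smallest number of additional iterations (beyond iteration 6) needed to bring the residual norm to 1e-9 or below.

Rate ρ ≈ ‖r_6‖/‖r_5‖ = 1.14e-2/1.80e-2 = 0.6333.
After j more steps, ‖r_{6+j}‖ ≈ 1.14e-2·ρ^j; need ρ^j ≤ 1e-9/1.14e-2 = 8.77193e-08.
j ≥ ln(8.77193e-08)/ln(0.6333) = -16.2491/-0.45681 = 35.571.
So 36 more iterations are needed.

36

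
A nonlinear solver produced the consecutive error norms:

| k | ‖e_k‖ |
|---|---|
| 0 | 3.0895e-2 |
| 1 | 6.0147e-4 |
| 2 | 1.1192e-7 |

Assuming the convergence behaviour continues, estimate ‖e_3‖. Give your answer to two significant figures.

8.2e-16

First estimate the order: p ≈ ln(‖e_2‖/‖e_1‖) / ln(‖e_1‖/‖e_0‖) = ln(1.1192e-7/6.0147e-4)/ln(6.0147e-4/3.0895e-2) = ln(0.000186077)/ln(0.0194682) ≈ 2.1806.
Then ‖e_3‖ ≈ ‖e_2‖·(‖e_2‖/‖e_1‖)^p = 1.1192e-7·(0.000186077)^2.1806 = 1.1192e-7·7.33993e-09 ≈ 8.215e-16.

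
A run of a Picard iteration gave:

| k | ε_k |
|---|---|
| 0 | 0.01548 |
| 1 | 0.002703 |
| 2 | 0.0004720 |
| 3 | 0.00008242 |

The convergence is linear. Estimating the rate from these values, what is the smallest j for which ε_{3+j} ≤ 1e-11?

Rate ρ ≈ ε_3/ε_2 = 0.00008242/0.0004720 = 0.1746.
After j more steps, ε_{3+j} ≈ 0.00008242·ρ^j; need ρ^j ≤ 1e-11/0.00008242 = 1.2133e-07.
j ≥ ln(1.2133e-07)/ln(0.1746) = -15.9248/-1.74526 = 9.125.
So 10 more iterations are needed.

10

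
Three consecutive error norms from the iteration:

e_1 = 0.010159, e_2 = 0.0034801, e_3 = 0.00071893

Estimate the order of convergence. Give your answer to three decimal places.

p ≈ ln(e_3/e_2) / ln(e_2/e_1)
  = ln(0.00071893/0.0034801) / ln(0.0034801/0.010159)
  = ln(0.206583) / ln(0.342563)
  = -1.577053 / -1.071300 ≈ 1.472093

1.472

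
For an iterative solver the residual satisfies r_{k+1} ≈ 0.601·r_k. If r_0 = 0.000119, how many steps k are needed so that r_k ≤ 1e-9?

After k steps, r_k ≈ 0.000119·0.601^k.
Need 0.601^k ≤ 1e-9/0.000119 = 8.40336e-06.
k ≥ ln(8.40336e-06)/ln(0.601) = -11.6869/-0.50916 = 22.953.
Smallest integer k = 23.

23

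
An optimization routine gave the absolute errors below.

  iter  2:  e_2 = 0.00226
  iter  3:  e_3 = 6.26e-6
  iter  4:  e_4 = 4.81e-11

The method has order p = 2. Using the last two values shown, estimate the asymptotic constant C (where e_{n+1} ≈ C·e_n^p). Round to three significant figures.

C ≈ e_4 / e_3^2
  = 4.81e-11 / (6.26e-6)^2
  = 4.81e-11 / 3.91876e-11 ≈ 1.2274

1.23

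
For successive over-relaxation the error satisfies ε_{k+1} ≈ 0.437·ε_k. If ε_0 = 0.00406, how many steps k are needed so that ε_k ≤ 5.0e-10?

After k steps, ε_k ≈ 0.00406·0.437^k.
Need 0.437^k ≤ 5.0e-10/0.00406 = 1.23153e-07.
k ≥ ln(1.23153e-07)/ln(0.437) = -15.9098/-0.82782 = 19.219.
Smallest integer k = 20.

20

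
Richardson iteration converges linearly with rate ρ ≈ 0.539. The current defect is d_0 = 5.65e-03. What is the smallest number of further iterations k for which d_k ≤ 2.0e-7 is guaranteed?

17

After k steps, d_k ≈ 5.65e-03·0.539^k.
Need 0.539^k ≤ 2.0e-7/5.65e-03 = 3.53982e-05.
k ≥ ln(3.53982e-05)/ln(0.539) = -10.2488/-0.61804 = 16.583.
Smallest integer k = 17.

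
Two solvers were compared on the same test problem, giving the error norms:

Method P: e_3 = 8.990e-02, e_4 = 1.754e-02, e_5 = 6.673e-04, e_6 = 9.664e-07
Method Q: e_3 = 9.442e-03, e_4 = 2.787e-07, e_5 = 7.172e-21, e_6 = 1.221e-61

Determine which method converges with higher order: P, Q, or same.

Q

Method P: p ≈ ln(9.664e-07/6.673e-04)/ln(6.673e-04/1.754e-02) ≈ 2.00.
Method Q: p ≈ ln(1.221e-61/7.172e-21)/ln(7.172e-21/2.787e-07) ≈ 3.00.
Method Q has the higher order (≈3.0 vs ≈2.0).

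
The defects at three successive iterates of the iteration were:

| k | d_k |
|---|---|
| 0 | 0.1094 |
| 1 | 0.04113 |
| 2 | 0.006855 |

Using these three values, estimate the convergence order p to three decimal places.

1.832

p ≈ ln(d_2/d_1) / ln(d_1/d_0)
  = ln(0.006855/0.04113) / ln(0.04113/0.1094)
  = ln(0.166667) / ln(0.37596)
  = -1.791757 / -0.978273 ≈ 1.831551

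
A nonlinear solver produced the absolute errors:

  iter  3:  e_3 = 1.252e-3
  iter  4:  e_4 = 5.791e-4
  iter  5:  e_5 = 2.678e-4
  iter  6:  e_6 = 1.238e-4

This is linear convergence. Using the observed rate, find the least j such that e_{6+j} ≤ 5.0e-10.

Rate ρ ≈ e_6/e_5 = 1.238e-4/2.678e-4 = 0.4623.
After j more steps, e_{6+j} ≈ 1.238e-4·ρ^j; need ρ^j ≤ 5.0e-10/1.238e-4 = 4.03877e-06.
j ≥ ln(4.03877e-06)/ln(0.4623) = -12.4196/-0.77154 = 16.097.
So 17 more iterations are needed.

17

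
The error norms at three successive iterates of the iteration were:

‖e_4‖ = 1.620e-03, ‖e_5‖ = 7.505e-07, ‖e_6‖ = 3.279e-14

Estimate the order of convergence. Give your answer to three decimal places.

2.207

p ≈ ln(‖e_6‖/‖e_5‖) / ln(‖e_5‖/‖e_4‖)
  = ln(3.279e-14/7.505e-07) / ln(7.505e-07/1.620e-03)
  = ln(4.36909e-08) / ln(0.000463272)
  = -16.946126 / -7.677196 ≈ 2.207333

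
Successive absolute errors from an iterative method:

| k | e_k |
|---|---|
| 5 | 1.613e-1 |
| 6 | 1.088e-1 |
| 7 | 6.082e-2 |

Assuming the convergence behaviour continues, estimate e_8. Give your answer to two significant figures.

First estimate the order: p ≈ ln(e_7/e_6) / ln(e_6/e_5) = ln(6.082e-2/1.088e-1)/ln(1.088e-1/1.613e-1) = ln(0.559007)/ln(0.67452) ≈ 1.4770.
Then e_8 ≈ e_7·(e_7/e_6)^p = 6.082e-2·(0.559007)^1.4770 = 6.082e-2·0.42358 ≈ 0.02576.

2.6e-2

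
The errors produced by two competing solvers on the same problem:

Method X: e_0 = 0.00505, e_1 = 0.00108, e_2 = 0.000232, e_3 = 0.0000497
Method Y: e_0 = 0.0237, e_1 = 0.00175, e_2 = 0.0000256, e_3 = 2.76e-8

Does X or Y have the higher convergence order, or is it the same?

Y

Method X: p ≈ ln(0.0000497/0.000232)/ln(0.000232/0.00108) ≈ 1.00.
Method Y: p ≈ ln(2.76e-8/0.0000256)/ln(0.0000256/0.00175) ≈ 1.62.
Method Y has the higher order (≈1.6 vs ≈1.0).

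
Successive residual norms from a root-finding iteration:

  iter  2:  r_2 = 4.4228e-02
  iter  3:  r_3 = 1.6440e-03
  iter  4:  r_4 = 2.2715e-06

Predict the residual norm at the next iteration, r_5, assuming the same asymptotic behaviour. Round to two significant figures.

4.3e-12

First estimate the order: p ≈ ln(r_4/r_3) / ln(r_3/r_2) = ln(2.2715e-06/1.6440e-03)/ln(1.6440e-03/4.4228e-02) = ln(0.00138169)/ln(0.037171) ≈ 2.0000.
Then r_5 ≈ r_4·(r_4/r_3)^p = 2.2715e-06·(0.00138169)^2.0000 = 2.2715e-06·1.90907e-06 ≈ 4.336e-12.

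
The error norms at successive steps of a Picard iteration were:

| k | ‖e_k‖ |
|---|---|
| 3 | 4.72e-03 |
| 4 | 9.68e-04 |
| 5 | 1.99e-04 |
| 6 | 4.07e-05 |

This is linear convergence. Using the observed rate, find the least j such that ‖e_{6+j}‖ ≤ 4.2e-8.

Rate ρ ≈ ‖e_6‖/‖e_5‖ = 4.07e-05/1.99e-04 = 0.2045.
After j more steps, ‖e_{6+j}‖ ≈ 4.07e-05·ρ^j; need ρ^j ≤ 4.2e-8/4.07e-05 = 0.00103194.
j ≥ ln(0.00103194)/ln(0.2045) = -6.8763/-1.58719 = 4.332.
So 5 more iterations are needed.

5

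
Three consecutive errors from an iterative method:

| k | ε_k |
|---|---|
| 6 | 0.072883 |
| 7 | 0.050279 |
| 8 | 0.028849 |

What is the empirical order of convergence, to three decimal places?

p ≈ ln(ε_8/ε_7) / ln(ε_7/ε_6)
  = ln(0.028849/0.050279) / ln(0.050279/0.072883)
  = ln(0.573778) / ln(0.689859)
  = -0.555513 / -0.371268 ≈ 1.496259

1.496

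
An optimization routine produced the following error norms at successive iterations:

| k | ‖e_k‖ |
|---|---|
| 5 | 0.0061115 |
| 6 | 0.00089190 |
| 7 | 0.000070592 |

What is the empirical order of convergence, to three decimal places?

1.318

p ≈ ln(‖e_7‖/‖e_6‖) / ln(‖e_6‖/‖e_5‖)
  = ln(0.000070592/0.00089190) / ln(0.00089190/0.0061115)
  = ln(0.0791479) / ln(0.145938)
  = -2.536437 / -1.924573 ≈ 1.317922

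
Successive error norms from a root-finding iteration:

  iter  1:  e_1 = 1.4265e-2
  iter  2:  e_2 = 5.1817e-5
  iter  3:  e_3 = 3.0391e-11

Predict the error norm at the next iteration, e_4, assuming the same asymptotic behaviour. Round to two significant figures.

3.7e-27

First estimate the order: p ≈ ln(e_3/e_2) / ln(e_2/e_1) = ln(3.0391e-11/5.1817e-5)/ln(5.1817e-5/1.4265e-2) = ln(5.86506e-07)/ln(0.00363246) ≈ 2.5542.
Then e_4 ≈ e_3·(e_3/e_2)^p = 3.0391e-11·(5.86506e-07)^2.5542 = 3.0391e-11·1.21038e-16 ≈ 3.678e-27.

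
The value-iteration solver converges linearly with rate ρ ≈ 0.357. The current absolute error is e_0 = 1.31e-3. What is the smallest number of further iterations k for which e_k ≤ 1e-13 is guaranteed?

23

After k steps, e_k ≈ 1.31e-3·0.357^k.
Need 0.357^k ≤ 1e-13/1.31e-3 = 7.63359e-11.
k ≥ ln(7.63359e-11)/ln(0.357) = -23.2959/-1.03002 = 22.617.
Smallest integer k = 23.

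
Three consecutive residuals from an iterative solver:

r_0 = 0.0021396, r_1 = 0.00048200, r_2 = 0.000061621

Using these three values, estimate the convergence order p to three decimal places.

p ≈ ln(r_2/r_1) / ln(r_1/r_0)
  = ln(0.000061621/0.00048200) / ln(0.00048200/0.0021396)
  = ln(0.127844) / ln(0.225276)
  = -2.056945 / -1.490429 ≈ 1.380103

1.380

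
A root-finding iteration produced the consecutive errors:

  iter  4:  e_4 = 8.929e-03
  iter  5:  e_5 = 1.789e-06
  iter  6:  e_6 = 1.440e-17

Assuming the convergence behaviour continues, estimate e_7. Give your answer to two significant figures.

First estimate the order: p ≈ ln(e_6/e_5) / ln(e_5/e_4) = ln(1.440e-17/1.789e-06)/ln(1.789e-06/8.929e-03) = ln(8.04919e-12)/ln(0.000200358) ≈ 2.9999.
Then e_7 ≈ e_6·(e_6/e_5)^p = 1.440e-17·(8.04919e-12)^2.9999 = 1.440e-17·5.22837e-34 ≈ 7.529e-51.

7.5e-51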